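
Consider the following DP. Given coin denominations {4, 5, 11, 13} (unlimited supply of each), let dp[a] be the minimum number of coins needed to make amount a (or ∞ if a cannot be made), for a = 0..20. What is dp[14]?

3

 a  0  1  2  3  4  5  6  7  8  9 10 11 12 13 14 15 16 17 18 19 20
dp  0  -  -  -  1  1  -  -  2  2  2  1  3  1  3  2  2  2  2  3  3
(- denotes ∞ / unreachable)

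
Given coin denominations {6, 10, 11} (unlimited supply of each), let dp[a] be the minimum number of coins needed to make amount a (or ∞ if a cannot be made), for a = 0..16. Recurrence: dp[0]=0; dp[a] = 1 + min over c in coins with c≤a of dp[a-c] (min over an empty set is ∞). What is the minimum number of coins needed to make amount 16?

2

 a  0  1  2  3  4  5  6  7  8  9 10 11 12 13 14 15 16
dp  0  -  -  -  -  -  1  -  -  -  1  1  2  -  -  -  2
(- denotes ∞ / unreachable)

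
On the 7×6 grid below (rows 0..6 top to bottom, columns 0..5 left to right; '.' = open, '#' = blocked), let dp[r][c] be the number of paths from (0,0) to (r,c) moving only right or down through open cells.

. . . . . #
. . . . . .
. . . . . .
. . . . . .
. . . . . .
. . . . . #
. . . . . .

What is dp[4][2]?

r\c   0   1   2   3   4   5
  0   1   1   1   1   1   0
  1   1   2   3   4   5   5
  2   1   3   6  10  15  20
  3   1   4  10  20  35  55
  4   1   5  15  35  70 125
  5   1   6  21  56 126   0
  6   1   7  28  84 210 210

15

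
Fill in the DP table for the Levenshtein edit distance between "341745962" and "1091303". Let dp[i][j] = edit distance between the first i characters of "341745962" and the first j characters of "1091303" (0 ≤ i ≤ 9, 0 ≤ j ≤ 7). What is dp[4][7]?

   ''  1  0  9  1  3  0  3
''  0  1  2  3  4  5  6  7
 3  1  1  2  3  4  4  5  6
 4  2  2  2  3  4  5  5  6
 1  3  2  3  3  3  4  5  6
 7  4  3  3  4  4  4  5  6
 4  5  4  4  4  5  5  5  6
 5  6  5  5  5  5  6  6  6
 9  7  6  6  5  6  6  7  7
 6  8  7  7  6  6  7  7  8
 2  9  8  8  7  7  7  8  8

6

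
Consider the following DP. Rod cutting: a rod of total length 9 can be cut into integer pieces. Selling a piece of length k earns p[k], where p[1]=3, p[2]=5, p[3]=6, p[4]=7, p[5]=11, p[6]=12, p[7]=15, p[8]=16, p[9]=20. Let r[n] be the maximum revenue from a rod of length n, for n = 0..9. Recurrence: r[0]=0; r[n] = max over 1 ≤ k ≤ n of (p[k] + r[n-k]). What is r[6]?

18

   n    0    1    2    3    4    5    6    7    8    9
r[n]    0    3    6    9   12   15   18   21   24   27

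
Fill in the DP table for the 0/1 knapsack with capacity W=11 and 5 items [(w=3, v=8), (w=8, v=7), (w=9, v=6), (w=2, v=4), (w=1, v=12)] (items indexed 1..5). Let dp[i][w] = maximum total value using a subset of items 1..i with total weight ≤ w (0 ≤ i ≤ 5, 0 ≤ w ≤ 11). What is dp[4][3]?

i\w   0   1   2   3   4   5   6   7   8   9  10  11
  0   0   0   0   0   0   0   0   0   0   0   0   0
  1   0   0   0   8   8   8   8   8   8   8   8   8
  2   0   0   0   8   8   8   8   8   8   8   8  15
  3   0   0   0   8   8   8   8   8   8   8   8  15
  4   0   0   4   8   8  12  12  12  12  12  12  15
  5   0  12  12  16  20  20  24  24  24  24  24  24

8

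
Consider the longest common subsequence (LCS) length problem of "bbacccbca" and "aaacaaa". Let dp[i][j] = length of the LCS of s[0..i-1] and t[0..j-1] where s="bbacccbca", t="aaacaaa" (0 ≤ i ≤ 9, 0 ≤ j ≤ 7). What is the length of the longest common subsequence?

   ''  a  a  a  c  a  a  a
''  0  0  0  0  0  0  0  0
 b  0  0  0  0  0  0  0  0
 b  0  0  0  0  0  0  0  0
 a  0  1  1  1  1  1  1  1
 c  0  1  1  1  2  2  2  2
 c  0  1  1  1  2  2  2  2
 c  0  1  1  1  2  2  2  2
 b  0  1  1  1  2  2  2  2
 c  0  1  1  1  2  2  2  2
 a  0  1  2  2  2  3  3  3

3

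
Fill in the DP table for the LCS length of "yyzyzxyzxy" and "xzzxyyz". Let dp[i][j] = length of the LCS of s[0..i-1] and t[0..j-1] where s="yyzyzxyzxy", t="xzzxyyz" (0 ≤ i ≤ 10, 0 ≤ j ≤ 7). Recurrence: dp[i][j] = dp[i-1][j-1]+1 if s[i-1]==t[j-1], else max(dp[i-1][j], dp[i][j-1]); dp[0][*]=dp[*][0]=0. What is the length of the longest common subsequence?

   ''  x  z  z  x  y  y  z
''  0  0  0  0  0  0  0  0
 y  0  0  0  0  0  1  1  1
 y  0  0  0  0  0  1  2  2
 z  0  0  1  1  1  1  2  3
 y  0  0  1  1  1  2  2  3
 z  0  0  1  2  2  2  2  3
 x  0  1  1  2  3  3  3  3
 y  0  1  1  2  3  4  4  4
 z  0  1  2  2  3  4  4  5
 x  0  1  2  2  3  4  4  5
 y  0  1  2  2  3  4  5  5

5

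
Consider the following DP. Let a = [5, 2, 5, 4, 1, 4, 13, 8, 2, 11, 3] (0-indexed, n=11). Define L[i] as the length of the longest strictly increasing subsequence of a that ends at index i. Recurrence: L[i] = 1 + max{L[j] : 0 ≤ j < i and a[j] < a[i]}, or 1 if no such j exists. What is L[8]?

   i    0    1    2    3    4    5    6    7    8    9   10
a[i]    5    2    5    4    1    4   13    8    2   11    3
L[i]    1    1    2    2    1    2    3    3    2    4    3

2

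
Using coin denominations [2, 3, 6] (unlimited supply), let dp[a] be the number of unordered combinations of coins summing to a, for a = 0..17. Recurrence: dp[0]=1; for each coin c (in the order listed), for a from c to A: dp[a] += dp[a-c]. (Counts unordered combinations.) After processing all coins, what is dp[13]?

after  coin     0     1     2     3     4     5     6     7     8     9    10    11    12    13    14    15    16    17
          2     1     0     1     0     1     0     1     0     1     0     1     0     1     0     1     0     1     0
          3     1     0     1     1     1     1     2     1     2     2     2     2     3     2     3     3     3     3
          6     1     0     1     1     1     1     3     1     3     3     3     3     6     3     6     6     6     6

3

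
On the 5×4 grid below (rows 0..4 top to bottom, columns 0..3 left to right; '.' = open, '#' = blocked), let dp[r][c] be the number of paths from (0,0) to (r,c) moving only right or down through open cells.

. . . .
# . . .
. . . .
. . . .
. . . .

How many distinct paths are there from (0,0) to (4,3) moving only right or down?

15

r\c   0   1   2   3
  0   1   1   1   1
  1   0   1   2   3
  2   0   1   3   6
  3   0   1   4  10
  4   0   1   5  15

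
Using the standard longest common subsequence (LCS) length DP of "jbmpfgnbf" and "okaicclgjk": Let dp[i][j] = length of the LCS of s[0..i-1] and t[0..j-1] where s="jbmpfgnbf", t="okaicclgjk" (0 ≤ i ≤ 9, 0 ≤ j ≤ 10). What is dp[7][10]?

1

   ''  o  k  a  i  c  c  l  g  j  k
''  0  0  0  0  0  0  0  0  0  0  0
 j  0  0  0  0  0  0  0  0  0  1  1
 b  0  0  0  0  0  0  0  0  0  1  1
 m  0  0  0  0  0  0  0  0  0  1  1
 p  0  0  0  0  0  0  0  0  0  1  1
 f  0  0  0  0  0  0  0  0  0  1  1
 g  0  0  0  0  0  0  0  0  1  1  1
 n  0  0  0  0  0  0  0  0  1  1  1
 b  0  0  0  0  0  0  0  0  1  1  1
 f  0  0  0  0  0  0  0  0  1  1  1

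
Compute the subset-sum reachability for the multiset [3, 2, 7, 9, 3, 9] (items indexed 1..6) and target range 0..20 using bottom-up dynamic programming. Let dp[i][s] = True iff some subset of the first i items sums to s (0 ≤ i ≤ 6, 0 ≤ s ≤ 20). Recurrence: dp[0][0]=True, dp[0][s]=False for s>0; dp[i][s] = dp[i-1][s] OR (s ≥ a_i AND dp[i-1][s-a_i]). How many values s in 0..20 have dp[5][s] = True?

18

i\s   0   1   2   3   4   5   6   7   8   9  10  11  12  13  14  15  16  17  18  19  20
  0   T   F   F   F   F   F   F   F   F   F   F   F   F   F   F   F   F   F   F   F   F
  1   T   F   F   T   F   F   F   F   F   F   F   F   F   F   F   F   F   F   F   F   F
  2   T   F   T   T   F   T   F   F   F   F   F   F   F   F   F   F   F   F   F   F   F
  3   T   F   T   T   F   T   F   T   F   T   T   F   T   F   F   F   F   F   F   F   F
  4   T   F   T   T   F   T   F   T   F   T   T   T   T   F   T   F   T   F   T   T   F
  5   T   F   T   T   F   T   T   T   T   T   T   T   T   T   T   T   T   T   T   T   F
  6   T   F   T   T   F   T   T   T   T   T   T   T   T   T   T   T   T   T   T   T   T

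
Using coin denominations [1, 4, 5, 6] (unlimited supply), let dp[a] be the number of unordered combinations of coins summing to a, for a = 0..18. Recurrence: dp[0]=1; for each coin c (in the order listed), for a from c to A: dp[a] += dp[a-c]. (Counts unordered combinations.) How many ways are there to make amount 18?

after  coin     0     1     2     3     4     5     6     7     8     9    10    11    12    13    14    15    16    17    18
          1     1     1     1     1     1     1     1     1     1     1     1     1     1     1     1     1     1     1     1
          4     1     1     1     1     2     2     2     2     3     3     3     3     4     4     4     4     5     5     5
          5     1     1     1     1     2     3     3     3     4     5     6     6     7     8     9    10    11    12    13
          6     1     1     1     1     2     3     4     4     5     6     8     9    11    12    14    16    19    21    24

24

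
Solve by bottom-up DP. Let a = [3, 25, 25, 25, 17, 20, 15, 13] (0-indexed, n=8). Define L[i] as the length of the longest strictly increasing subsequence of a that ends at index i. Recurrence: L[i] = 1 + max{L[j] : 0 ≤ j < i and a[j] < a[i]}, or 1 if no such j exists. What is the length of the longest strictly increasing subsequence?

   i    0    1    2    3    4    5    6    7
a[i]    3   25   25   25   17   20   15   13
L[i]    1    2    2    2    2    3    2    2

3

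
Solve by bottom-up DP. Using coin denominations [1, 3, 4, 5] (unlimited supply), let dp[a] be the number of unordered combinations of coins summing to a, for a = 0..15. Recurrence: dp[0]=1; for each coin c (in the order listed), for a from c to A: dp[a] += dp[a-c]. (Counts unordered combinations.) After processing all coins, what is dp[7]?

6

after  coin     0     1     2     3     4     5     6     7     8     9    10    11    12    13    14    15
          1     1     1     1     1     1     1     1     1     1     1     1     1     1     1     1     1
          3     1     1     1     2     2     2     3     3     3     4     4     4     5     5     5     6
          4     1     1     1     2     3     3     4     5     6     7     8     9    11    12    13    15
          5     1     1     1     2     3     4     5     6     8    10    12    14    17    20    23    27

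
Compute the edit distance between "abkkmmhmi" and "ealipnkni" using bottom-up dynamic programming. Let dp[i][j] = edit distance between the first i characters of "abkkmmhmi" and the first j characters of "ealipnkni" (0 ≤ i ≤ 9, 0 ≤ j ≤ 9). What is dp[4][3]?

   ''  e  a  l  i  p  n  k  n  i
''  0  1  2  3  4  5  6  7  8  9
 a  1  1  1  2  3  4  5  6  7  8
 b  2  2  2  2  3  4  5  6  7  8
 k  3  3  3  3  3  4  5  5  6  7
 k  4  4  4  4  4  4  5  5  6  7
 m  5  5  5  5  5  5  5  6  6  7
 m  6  6  6  6  6  6  6  6  7  7
 h  7  7  7  7  7  7  7  7  7  8
 m  8  8  8  8  8  8  8  8  8  8
 i  9  9  9  9  8  9  9  9  9  8

4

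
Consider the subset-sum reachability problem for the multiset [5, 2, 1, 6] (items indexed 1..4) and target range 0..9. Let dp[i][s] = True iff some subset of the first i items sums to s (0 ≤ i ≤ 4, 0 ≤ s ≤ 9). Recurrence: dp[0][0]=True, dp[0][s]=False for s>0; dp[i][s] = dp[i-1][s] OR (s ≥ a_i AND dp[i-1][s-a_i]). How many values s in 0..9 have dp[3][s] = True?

8

i\s   0   1   2   3   4   5   6   7   8   9
  0   T   F   F   F   F   F   F   F   F   F
  1   T   F   F   F   F   T   F   F   F   F
  2   T   F   T   F   F   T   F   T   F   F
  3   T   T   T   T   F   T   T   T   T   F
  4   T   T   T   T   F   T   T   T   T   T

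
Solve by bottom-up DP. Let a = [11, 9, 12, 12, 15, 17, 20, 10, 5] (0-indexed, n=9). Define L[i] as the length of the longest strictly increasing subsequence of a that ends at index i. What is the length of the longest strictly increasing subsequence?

   i    0    1    2    3    4    5    6    7    8
a[i]   11    9   12   12   15   17   20   10    5
L[i]    1    1    2    2    3    4    5    2    1

5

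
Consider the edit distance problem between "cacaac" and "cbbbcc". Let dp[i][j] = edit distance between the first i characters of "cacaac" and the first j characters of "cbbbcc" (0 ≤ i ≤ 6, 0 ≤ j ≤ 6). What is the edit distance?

4

   ''  c  b  b  b  c  c
''  0  1  2  3  4  5  6
 c  1  0  1  2  3  4  5
 a  2  1  1  2  3  4  5
 c  3  2  2  2  3  3  4
 a  4  3  3  3  3  4  4
 a  5  4  4  4  4  4  5
 c  6  5  5  5  5  4  4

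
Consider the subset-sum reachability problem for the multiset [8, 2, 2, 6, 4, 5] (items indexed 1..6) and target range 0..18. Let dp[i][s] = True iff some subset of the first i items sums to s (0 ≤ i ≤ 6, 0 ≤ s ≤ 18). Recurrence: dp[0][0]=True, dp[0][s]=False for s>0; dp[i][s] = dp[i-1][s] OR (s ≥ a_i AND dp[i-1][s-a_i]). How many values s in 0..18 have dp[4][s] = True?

10

i\s   0   1   2   3   4   5   6   7   8   9  10  11  12  13  14  15  16  17  18
  0   T   F   F   F   F   F   F   F   F   F   F   F   F   F   F   F   F   F   F
  1   T   F   F   F   F   F   F   F   T   F   F   F   F   F   F   F   F   F   F
  2   T   F   T   F   F   F   F   F   T   F   T   F   F   F   F   F   F   F   F
  3   T   F   T   F   T   F   F   F   T   F   T   F   T   F   F   F   F   F   F
  4   T   F   T   F   T   F   T   F   T   F   T   F   T   F   T   F   T   F   T
  5   T   F   T   F   T   F   T   F   T   F   T   F   T   F   T   F   T   F   T
  6   T   F   T   F   T   T   T   T   T   T   T   T   T   T   T   T   T   T   T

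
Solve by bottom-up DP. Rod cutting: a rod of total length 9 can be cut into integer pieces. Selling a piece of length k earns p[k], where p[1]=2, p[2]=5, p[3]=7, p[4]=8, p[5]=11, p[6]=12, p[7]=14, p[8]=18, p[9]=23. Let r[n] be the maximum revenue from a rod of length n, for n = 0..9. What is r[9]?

   n    0    1    2    3    4    5    6    7    8    9
r[n]    0    2    5    7   10   12   15   17   20   23

23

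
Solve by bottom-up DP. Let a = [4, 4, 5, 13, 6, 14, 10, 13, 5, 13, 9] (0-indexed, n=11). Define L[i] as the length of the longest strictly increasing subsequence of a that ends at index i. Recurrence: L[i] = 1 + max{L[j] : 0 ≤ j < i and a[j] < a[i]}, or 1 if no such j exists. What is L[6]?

   i    0    1    2    3    4    5    6    7    8    9   10
a[i]    4    4    5   13    6   14   10   13    5   13    9
L[i]    1    1    2    3    3    4    4    5    2    5    4

4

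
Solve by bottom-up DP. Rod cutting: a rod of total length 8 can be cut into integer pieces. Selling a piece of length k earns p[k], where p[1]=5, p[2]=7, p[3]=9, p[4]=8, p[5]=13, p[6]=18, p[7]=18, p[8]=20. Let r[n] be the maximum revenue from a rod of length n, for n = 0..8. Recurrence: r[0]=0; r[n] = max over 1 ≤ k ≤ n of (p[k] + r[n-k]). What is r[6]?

30

   n    0    1    2    3    4    5    6    7    8
r[n]    0    5   10   15   20   25   30   35   40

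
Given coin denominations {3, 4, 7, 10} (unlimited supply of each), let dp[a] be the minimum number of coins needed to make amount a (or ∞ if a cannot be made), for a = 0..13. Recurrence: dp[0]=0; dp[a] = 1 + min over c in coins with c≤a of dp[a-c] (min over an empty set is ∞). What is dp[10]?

1

 a  0  1  2  3  4  5  6  7  8  9 10 11 12 13
dp  0  -  -  1  1  -  2  1  2  3  1  2  3  2
(- denotes ∞ / unreachable)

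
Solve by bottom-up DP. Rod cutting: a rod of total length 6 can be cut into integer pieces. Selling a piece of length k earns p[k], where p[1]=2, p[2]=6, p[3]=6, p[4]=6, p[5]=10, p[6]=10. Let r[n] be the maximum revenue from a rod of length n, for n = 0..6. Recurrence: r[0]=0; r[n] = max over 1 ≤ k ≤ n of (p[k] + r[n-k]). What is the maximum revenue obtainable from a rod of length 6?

18

   n    0    1    2    3    4    5    6
r[n]    0    2    6    8   12   14   18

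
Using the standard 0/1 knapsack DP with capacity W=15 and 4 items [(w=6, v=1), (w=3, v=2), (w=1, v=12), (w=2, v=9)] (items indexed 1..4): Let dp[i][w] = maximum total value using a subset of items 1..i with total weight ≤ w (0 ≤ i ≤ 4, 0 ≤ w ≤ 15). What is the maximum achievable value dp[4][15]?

24

i\w   0   1   2   3   4   5   6   7   8   9  10  11  12  13  14  15
  0   0   0   0   0   0   0   0   0   0   0   0   0   0   0   0   0
  1   0   0   0   0   0   0   1   1   1   1   1   1   1   1   1   1
  2   0   0   0   2   2   2   2   2   2   3   3   3   3   3   3   3
  3   0  12  12  12  14  14  14  14  14  14  15  15  15  15  15  15
  4   0  12  12  21  21  21  23  23  23  23  23  23  24  24  24  24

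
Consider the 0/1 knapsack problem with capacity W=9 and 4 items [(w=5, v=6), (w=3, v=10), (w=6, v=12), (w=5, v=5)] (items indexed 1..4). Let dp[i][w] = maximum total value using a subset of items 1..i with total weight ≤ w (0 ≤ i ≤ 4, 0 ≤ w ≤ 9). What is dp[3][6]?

i\w   0   1   2   3   4   5   6   7   8   9
  0   0   0   0   0   0   0   0   0   0   0
  1   0   0   0   0   0   6   6   6   6   6
  2   0   0   0  10  10  10  10  10  16  16
  3   0   0   0  10  10  10  12  12  16  22
  4   0   0   0  10  10  10  12  12  16  22

12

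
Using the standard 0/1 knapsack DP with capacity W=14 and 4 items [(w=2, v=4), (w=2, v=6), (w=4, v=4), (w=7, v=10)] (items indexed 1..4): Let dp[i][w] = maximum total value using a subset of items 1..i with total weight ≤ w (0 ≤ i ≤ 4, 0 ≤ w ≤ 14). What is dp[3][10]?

i\w   0   1   2   3   4   5   6   7   8   9  10  11  12  13  14
  0   0   0   0   0   0   0   0   0   0   0   0   0   0   0   0
  1   0   0   4   4   4   4   4   4   4   4   4   4   4   4   4
  2   0   0   6   6  10  10  10  10  10  10  10  10  10  10  10
  3   0   0   6   6  10  10  10  10  14  14  14  14  14  14  14
  4   0   0   6   6  10  10  10  10  14  16  16  20  20  20  20

14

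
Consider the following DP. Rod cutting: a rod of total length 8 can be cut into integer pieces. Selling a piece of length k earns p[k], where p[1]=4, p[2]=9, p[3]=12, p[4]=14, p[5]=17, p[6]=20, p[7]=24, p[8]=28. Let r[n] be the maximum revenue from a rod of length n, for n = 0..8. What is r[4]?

   n    0    1    2    3    4    5    6    7    8
r[n]    0    4    9   13   18   22   27   31   36

18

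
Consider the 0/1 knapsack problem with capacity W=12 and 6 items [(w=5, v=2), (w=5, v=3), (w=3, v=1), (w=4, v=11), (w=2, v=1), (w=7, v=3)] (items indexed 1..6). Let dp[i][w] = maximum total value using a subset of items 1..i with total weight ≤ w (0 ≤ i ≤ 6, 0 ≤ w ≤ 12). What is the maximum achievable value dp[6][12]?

15

i\w   0   1   2   3   4   5   6   7   8   9  10  11  12
  0   0   0   0   0   0   0   0   0   0   0   0   0   0
  1   0   0   0   0   0   2   2   2   2   2   2   2   2
  2   0   0   0   0   0   3   3   3   3   3   5   5   5
  3   0   0   0   1   1   3   3   3   4   4   5   5   5
  4   0   0   0   1  11  11  11  12  12  14  14  14  15
  5   0   0   1   1  11  11  12  12  12  14  14  15  15
  6   0   0   1   1  11  11  12  12  12  14  14  15  15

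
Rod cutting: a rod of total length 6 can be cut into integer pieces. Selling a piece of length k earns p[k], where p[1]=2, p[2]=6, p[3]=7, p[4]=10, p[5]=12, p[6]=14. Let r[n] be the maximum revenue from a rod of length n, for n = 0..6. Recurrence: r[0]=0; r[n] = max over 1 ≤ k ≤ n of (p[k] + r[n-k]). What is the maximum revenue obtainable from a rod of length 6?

   n    0    1    2    3    4    5    6
r[n]    0    2    6    8   12   14   18

18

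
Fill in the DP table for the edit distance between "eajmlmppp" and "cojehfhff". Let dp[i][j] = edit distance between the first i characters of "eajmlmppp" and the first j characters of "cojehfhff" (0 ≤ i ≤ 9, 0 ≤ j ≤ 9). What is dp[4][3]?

3

   ''  c  o  j  e  h  f  h  f  f
''  0  1  2  3  4  5  6  7  8  9
 e  1  1  2  3  3  4  5  6  7  8
 a  2  2  2  3  4  4  5  6  7  8
 j  3  3  3  2  3  4  5  6  7  8
 m  4  4  4  3  3  4  5  6  7  8
 l  5  5  5  4  4  4  5  6  7  8
 m  6  6  6  5  5  5  5  6  7  8
 p  7  7  7  6  6  6  6  6  7  8
 p  8  8  8  7  7  7  7  7  7  8
 p  9  9  9  8  8  8  8  8  8  8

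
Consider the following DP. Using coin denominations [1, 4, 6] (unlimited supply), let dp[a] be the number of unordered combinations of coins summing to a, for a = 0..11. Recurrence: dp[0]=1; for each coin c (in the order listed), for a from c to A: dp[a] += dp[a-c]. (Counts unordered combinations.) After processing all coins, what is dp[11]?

5

after  coin     0     1     2     3     4     5     6     7     8     9    10    11
          1     1     1     1     1     1     1     1     1     1     1     1     1
          4     1     1     1     1     2     2     2     2     3     3     3     3
          6     1     1     1     1     2     2     3     3     4     4     5     5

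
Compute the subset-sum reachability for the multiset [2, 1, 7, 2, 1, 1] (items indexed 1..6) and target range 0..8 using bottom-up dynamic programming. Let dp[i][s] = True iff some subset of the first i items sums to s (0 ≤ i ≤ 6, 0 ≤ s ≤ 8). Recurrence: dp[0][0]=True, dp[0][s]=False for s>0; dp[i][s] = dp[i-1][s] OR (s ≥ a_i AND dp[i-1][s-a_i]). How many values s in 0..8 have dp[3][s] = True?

6

i\s   0   1   2   3   4   5   6   7   8
  0   T   F   F   F   F   F   F   F   F
  1   T   F   T   F   F   F   F   F   F
  2   T   T   T   T   F   F   F   F   F
  3   T   T   T   T   F   F   F   T   T
  4   T   T   T   T   T   T   F   T   T
  5   T   T   T   T   T   T   T   T   T
  6   T   T   T   T   T   T   T   T   T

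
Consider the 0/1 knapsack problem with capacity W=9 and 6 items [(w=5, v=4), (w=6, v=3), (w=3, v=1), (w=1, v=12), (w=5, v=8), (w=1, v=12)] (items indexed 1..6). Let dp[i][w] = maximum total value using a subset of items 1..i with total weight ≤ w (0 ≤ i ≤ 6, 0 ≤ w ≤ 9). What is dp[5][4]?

i\w   0   1   2   3   4   5   6   7   8   9
  0   0   0   0   0   0   0   0   0   0   0
  1   0   0   0   0   0   4   4   4   4   4
  2   0   0   0   0   0   4   4   4   4   4
  3   0   0   0   1   1   4   4   4   5   5
  4   0  12  12  12  13  13  16  16  16  17
  5   0  12  12  12  13  13  20  20  20  21
  6   0  12  24  24  24  25  25  32  32  32

13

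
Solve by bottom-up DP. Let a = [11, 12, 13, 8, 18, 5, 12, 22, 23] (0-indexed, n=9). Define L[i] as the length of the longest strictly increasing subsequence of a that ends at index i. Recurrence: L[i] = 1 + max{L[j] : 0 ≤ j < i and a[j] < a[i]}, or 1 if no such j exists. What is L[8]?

6

   i    0    1    2    3    4    5    6    7    8
a[i]   11   12   13    8   18    5   12   22   23
L[i]    1    2    3    1    4    1    2    5    6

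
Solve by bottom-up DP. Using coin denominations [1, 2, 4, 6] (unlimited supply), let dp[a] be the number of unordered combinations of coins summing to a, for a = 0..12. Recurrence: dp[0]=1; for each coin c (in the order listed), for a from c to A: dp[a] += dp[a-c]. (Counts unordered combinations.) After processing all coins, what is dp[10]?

16

after  coin     0     1     2     3     4     5     6     7     8     9    10    11    12
          1     1     1     1     1     1     1     1     1     1     1     1     1     1
          2     1     1     2     2     3     3     4     4     5     5     6     6     7
          4     1     1     2     2     4     4     6     6     9     9    12    12    16
          6     1     1     2     2     4     4     7     7    11    11    16    16    23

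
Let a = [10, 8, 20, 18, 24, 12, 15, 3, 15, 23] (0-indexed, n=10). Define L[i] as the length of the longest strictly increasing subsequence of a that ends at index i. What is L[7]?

1

   i    0    1    2    3    4    5    6    7    8    9
a[i]   10    8   20   18   24   12   15    3   15   23
L[i]    1    1    2    2    3    2    3    1    3    4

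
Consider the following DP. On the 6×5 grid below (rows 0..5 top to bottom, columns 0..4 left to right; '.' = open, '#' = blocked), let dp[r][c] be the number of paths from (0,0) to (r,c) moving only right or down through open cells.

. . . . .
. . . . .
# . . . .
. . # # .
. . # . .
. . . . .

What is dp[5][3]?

r\c   0   1   2   3   4
  0   1   1   1   1   1
  1   1   2   3   4   5
  2   0   2   5   9  14
  3   0   2   0   0  14
  4   0   2   0   0  14
  5   0   2   2   2  16

2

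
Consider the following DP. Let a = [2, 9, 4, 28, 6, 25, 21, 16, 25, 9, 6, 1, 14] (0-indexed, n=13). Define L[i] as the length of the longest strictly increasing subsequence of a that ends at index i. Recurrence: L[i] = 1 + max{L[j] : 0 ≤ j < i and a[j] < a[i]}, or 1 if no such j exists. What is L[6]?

4

   i    0    1    2    3    4    5    6    7    8    9   10   11   12
a[i]    2    9    4   28    6   25   21   16   25    9    6    1   14
L[i]    1    2    2    3    3    4    4    4    5    4    3    1    5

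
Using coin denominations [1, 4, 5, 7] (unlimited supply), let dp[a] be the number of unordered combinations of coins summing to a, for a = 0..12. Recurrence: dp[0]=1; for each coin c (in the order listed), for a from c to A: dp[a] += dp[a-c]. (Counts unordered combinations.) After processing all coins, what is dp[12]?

after  coin     0     1     2     3     4     5     6     7     8     9    10    11    12
          1     1     1     1     1     1     1     1     1     1     1     1     1     1
          4     1     1     1     1     2     2     2     2     3     3     3     3     4
          5     1     1     1     1     2     3     3     3     4     5     6     6     7
          7     1     1     1     1     2     3     3     4     5     6     7     8    10

10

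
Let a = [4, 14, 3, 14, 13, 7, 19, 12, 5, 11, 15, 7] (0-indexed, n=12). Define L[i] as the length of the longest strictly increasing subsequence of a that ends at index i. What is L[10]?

   i    0    1    2    3    4    5    6    7    8    9   10   11
a[i]    4   14    3   14   13    7   19   12    5   11   15    7
L[i]    1    2    1    2    2    2    3    3    2    3    4    3

4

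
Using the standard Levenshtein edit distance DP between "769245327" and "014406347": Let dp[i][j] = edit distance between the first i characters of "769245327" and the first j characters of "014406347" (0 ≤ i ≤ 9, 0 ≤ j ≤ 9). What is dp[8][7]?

   ''  0  1  4  4  0  6  3  4  7
''  0  1  2  3  4  5  6  7  8  9
 7  1  1  2  3  4  5  6  7  8  8
 6  2  2  2  3  4  5  5  6  7  8
 9  3  3  3  3  4  5  6  6  7  8
 2  4  4  4  4  4  5  6  7  7  8
 4  5  5  5  4  4  5  6  7  7  8
 5  6  6  6  5  5  5  6  7  8  8
 3  7  7  7  6  6  6  6  6  7  8
 2  8  8  8  7  7  7  7  7  7  8
 7  9  9  9  8  8  8  8  8  8  7

7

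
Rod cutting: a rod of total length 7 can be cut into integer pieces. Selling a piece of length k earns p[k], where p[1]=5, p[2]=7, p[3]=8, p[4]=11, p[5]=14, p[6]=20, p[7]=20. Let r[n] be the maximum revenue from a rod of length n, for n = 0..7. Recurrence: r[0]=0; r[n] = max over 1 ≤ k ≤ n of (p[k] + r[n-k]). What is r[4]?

   n    0    1    2    3    4    5    6    7
r[n]    0    5   10   15   20   25   30   35

20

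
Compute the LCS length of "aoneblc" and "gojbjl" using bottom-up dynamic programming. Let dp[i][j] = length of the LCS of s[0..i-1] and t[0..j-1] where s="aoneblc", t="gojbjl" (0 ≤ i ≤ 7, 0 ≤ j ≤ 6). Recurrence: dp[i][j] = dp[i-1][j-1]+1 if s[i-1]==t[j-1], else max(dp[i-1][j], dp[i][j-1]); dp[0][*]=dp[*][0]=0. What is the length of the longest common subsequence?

3

   ''  g  o  j  b  j  l
''  0  0  0  0  0  0  0
 a  0  0  0  0  0  0  0
 o  0  0  1  1  1  1  1
 n  0  0  1  1  1  1  1
 e  0  0  1  1  1  1  1
 b  0  0  1  1  2  2  2
 l  0  0  1  1  2  2  3
 c  0  0  1  1  2  2  3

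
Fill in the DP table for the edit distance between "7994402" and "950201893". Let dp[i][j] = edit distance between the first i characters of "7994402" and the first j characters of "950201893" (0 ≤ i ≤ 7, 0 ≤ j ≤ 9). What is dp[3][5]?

   ''  9  5  0  2  0  1  8  9  3
''  0  1  2  3  4  5  6  7  8  9
 7  1  1  2  3  4  5  6  7  8  9
 9  2  1  2  3  4  5  6  7  7  8
 9  3  2  2  3  4  5  6  7  7  8
 4  4  3  3  3  4  5  6  7  8  8
 4  5  4  4  4  4  5  6  7  8  9
 0  6  5  5  4  5  4  5  6  7  8
 2  7  6  6  5  4  5  5  6  7  8

5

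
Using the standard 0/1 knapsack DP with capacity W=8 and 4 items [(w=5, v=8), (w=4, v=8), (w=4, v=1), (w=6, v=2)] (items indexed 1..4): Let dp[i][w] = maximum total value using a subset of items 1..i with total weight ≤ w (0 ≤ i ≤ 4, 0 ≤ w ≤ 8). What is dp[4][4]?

8

i\w   0   1   2   3   4   5   6   7   8
  0   0   0   0   0   0   0   0   0   0
  1   0   0   0   0   0   8   8   8   8
  2   0   0   0   0   8   8   8   8   8
  3   0   0   0   0   8   8   8   8   9
  4   0   0   0   0   8   8   8   8   9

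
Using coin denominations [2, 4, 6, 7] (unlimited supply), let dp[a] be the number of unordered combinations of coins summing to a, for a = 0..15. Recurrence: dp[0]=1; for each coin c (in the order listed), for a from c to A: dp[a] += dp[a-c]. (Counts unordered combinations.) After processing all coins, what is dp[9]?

1

after  coin     0     1     2     3     4     5     6     7     8     9    10    11    12    13    14    15
          2     1     0     1     0     1     0     1     0     1     0     1     0     1     0     1     0
          4     1     0     1     0     2     0     2     0     3     0     3     0     4     0     4     0
          6     1     0     1     0     2     0     3     0     4     0     5     0     7     0     8     0
          7     1     0     1     0     2     0     3     1     4     1     5     2     7     3     9     4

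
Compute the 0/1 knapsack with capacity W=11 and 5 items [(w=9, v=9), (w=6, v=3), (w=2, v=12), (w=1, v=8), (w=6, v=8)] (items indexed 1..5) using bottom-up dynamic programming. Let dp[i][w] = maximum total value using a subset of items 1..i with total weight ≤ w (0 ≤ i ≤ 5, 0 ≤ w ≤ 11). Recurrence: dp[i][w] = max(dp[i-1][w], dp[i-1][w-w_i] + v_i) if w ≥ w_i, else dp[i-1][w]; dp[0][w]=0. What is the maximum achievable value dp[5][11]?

i\w   0   1   2   3   4   5   6   7   8   9  10  11
  0   0   0   0   0   0   0   0   0   0   0   0   0
  1   0   0   0   0   0   0   0   0   0   9   9   9
  2   0   0   0   0   0   0   3   3   3   9   9   9
  3   0   0  12  12  12  12  12  12  15  15  15  21
  4   0   8  12  20  20  20  20  20  20  23  23  23
  5   0   8  12  20  20  20  20  20  20  28  28  28

28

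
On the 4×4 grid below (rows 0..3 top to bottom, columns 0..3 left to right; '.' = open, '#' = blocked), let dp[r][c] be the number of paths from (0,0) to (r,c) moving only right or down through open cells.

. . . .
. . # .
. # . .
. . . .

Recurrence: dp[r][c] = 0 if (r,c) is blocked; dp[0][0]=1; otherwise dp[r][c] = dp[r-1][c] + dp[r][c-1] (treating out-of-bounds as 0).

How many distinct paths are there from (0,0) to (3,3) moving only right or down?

2

r\c   0   1   2   3
  0   1   1   1   1
  1   1   2   0   1
  2   1   0   0   1
  3   1   1   1   2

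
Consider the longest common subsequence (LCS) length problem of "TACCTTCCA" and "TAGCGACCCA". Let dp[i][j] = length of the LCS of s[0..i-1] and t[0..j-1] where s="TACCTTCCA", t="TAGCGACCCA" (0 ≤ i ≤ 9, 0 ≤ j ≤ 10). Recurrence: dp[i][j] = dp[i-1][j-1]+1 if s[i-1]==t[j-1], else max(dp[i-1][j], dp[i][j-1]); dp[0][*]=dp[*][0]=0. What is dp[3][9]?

   ''  T  A  G  C  G  A  C  C  C  A
''  0  0  0  0  0  0  0  0  0  0  0
 T  0  1  1  1  1  1  1  1  1  1  1
 A  0  1  2  2  2  2  2  2  2  2  2
 C  0  1  2  2  3  3  3  3  3  3  3
 C  0  1  2  2  3  3  3  4  4  4  4
 T  0  1  2  2  3  3  3  4  4  4  4
 T  0  1  2  2  3  3  3  4  4  4  4
 C  0  1  2  2  3  3  3  4  5  5  5
 C  0  1  2  2  3  3  3  4  5  6  6
 A  0  1  2  2  3  3  4  4  5  6  7

3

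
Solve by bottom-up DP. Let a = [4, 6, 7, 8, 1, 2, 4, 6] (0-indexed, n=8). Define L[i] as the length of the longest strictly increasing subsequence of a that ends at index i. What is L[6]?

3

   i    0    1    2    3    4    5    6    7
a[i]    4    6    7    8    1    2    4    6
L[i]    1    2    3    4    1    2    3    4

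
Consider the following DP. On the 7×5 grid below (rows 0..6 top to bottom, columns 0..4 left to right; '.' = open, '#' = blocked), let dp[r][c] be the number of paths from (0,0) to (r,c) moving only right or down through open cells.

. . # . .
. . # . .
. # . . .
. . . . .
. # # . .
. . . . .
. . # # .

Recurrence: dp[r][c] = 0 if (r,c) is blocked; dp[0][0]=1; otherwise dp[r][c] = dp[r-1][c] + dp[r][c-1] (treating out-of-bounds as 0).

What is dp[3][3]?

r\c   0   1   2   3   4
  0   1   1   0   0   0
  1   1   2   0   0   0
  2   1   0   0   0   0
  3   1   1   1   1   1
  4   1   0   0   1   2
  5   1   1   1   2   4
  6   1   2   0   0   4

1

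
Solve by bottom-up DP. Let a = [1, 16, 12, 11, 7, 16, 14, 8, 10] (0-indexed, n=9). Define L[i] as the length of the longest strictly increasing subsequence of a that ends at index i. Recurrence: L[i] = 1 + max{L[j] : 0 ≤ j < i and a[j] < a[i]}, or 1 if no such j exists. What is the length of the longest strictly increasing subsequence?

4

   i    0    1    2    3    4    5    6    7    8
a[i]    1   16   12   11    7   16   14    8   10
L[i]    1    2    2    2    2    3    3    3    4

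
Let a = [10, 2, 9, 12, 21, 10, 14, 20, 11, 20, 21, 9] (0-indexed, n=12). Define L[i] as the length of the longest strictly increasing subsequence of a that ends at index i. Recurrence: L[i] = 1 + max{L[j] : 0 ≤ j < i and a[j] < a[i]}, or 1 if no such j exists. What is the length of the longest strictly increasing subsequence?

   i    0    1    2    3    4    5    6    7    8    9   10   11
a[i]   10    2    9   12   21   10   14   20   11   20   21    9
L[i]    1    1    2    3    4    3    4    5    4    5    6    2

6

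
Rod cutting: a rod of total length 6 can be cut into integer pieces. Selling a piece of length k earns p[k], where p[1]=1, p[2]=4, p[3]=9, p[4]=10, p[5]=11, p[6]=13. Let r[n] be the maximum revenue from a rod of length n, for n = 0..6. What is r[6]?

18

   n    0    1    2    3    4    5    6
r[n]    0    1    4    9   10   13   18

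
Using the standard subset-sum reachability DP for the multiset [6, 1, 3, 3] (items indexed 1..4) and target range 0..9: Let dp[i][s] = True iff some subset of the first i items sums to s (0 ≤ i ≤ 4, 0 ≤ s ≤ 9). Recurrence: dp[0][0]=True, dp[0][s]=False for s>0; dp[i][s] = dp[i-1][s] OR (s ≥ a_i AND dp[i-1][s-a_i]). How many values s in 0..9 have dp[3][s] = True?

i\s   0   1   2   3   4   5   6   7   8   9
  0   T   F   F   F   F   F   F   F   F   F
  1   T   F   F   F   F   F   T   F   F   F
  2   T   T   F   F   F   F   T   T   F   F
  3   T   T   F   T   T   F   T   T   F   T
  4   T   T   F   T   T   F   T   T   F   T

7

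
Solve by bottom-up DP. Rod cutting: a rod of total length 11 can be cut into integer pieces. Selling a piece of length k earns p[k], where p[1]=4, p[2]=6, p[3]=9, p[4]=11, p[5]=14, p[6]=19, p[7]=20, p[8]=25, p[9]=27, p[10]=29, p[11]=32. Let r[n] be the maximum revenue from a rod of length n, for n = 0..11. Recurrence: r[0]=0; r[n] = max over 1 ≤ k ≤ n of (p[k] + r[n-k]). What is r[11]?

   n    0    1    2    3    4    5    6    7    8    9   10   11
r[n]    0    4    8   12   16   20   24   28   32   36   40   44

44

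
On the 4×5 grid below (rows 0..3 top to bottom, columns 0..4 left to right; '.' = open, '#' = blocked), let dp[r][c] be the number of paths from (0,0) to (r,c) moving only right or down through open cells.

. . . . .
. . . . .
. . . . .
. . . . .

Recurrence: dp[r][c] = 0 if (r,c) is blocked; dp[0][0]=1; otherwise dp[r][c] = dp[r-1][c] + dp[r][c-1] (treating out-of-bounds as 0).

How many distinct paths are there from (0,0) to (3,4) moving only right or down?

r\c   0   1   2   3   4
  0   1   1   1   1   1
  1   1   2   3   4   5
  2   1   3   6  10  15
  3   1   4  10  20  35

35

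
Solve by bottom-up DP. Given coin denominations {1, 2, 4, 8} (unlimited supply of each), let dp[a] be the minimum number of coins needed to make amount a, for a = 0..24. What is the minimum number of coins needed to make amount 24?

 a  0  1  2  3  4  5  6  7  8  9 10 11 12 13 14 15 16 17 18 19 20 21 22 23 24
dp  0  1  1  2  1  2  2  3  1  2  2  3  2  3  3  4  2  3  3  4  3  4  4  5  3

3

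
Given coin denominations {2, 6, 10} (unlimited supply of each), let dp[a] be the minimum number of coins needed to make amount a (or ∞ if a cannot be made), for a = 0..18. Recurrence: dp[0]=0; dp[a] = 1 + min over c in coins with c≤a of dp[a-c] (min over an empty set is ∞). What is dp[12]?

2

 a  0  1  2  3  4  5  6  7  8  9 10 11 12 13 14 15 16 17 18
dp  0  -  1  -  2  -  1  -  2  -  1  -  2  -  3  -  2  -  3
(- denotes ∞ / unreachable)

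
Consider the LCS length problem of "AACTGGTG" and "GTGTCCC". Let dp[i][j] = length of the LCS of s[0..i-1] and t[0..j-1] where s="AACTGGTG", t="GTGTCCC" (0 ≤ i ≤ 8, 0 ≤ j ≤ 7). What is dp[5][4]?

   ''  G  T  G  T  C  C  C
''  0  0  0  0  0  0  0  0
 A  0  0  0  0  0  0  0  0
 A  0  0  0  0  0  0  0  0
 C  0  0  0  0  0  1  1  1
 T  0  0  1  1  1  1  1  1
 G  0  1  1  2  2  2  2  2
 G  0  1  1  2  2  2  2  2
 T  0  1  2  2  3  3  3  3
 G  0  1  2  3  3  3  3  3

2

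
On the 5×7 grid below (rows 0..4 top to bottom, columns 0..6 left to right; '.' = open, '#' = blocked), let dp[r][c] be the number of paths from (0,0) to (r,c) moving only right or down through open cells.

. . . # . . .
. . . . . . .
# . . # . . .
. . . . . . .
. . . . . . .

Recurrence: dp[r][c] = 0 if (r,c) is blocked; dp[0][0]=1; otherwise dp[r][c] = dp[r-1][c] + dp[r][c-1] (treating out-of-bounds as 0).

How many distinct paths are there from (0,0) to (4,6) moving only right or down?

r\c   0   1   2   3   4   5   6
  0   1   1   1   0   0   0   0
  1   1   2   3   3   3   3   3
  2   0   2   5   0   3   6   9
  3   0   2   7   7  10  16  25
  4   0   2   9  16  26  42  67

67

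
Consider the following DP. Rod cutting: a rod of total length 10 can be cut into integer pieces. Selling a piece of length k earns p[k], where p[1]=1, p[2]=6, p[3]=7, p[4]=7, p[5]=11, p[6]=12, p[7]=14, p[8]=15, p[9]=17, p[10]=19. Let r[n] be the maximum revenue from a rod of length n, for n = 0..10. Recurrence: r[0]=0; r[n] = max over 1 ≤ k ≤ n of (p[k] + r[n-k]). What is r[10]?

   n    0    1    2    3    4    5    6    7    8    9   10
r[n]    0    1    6    7   12   13   18   19   24   25   30

30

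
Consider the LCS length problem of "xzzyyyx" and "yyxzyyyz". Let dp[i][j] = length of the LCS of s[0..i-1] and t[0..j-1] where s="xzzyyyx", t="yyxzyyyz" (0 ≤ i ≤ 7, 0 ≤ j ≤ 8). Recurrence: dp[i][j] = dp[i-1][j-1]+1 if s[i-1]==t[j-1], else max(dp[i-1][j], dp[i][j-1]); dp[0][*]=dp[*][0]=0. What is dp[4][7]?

   ''  y  y  x  z  y  y  y  z
''  0  0  0  0  0  0  0  0  0
 x  0  0  0  1  1  1  1  1  1
 z  0  0  0  1  2  2  2  2  2
 z  0  0  0  1  2  2  2  2  3
 y  0  1  1  1  2  3  3  3  3
 y  0  1  2  2  2  3  4  4  4
 y  0  1  2  2  2  3  4  5  5
 x  0  1  2  3  3  3  4  5  5

3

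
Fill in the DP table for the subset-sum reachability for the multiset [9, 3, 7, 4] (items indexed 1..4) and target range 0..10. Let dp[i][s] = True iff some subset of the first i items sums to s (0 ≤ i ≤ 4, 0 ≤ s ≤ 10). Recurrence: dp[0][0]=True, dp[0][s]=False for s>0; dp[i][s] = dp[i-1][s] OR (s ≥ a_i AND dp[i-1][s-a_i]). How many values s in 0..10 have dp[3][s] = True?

i\s   0   1   2   3   4   5   6   7   8   9  10
  0   T   F   F   F   F   F   F   F   F   F   F
  1   T   F   F   F   F   F   F   F   F   T   F
  2   T   F   F   T   F   F   F   F   F   T   F
  3   T   F   F   T   F   F   F   T   F   T   T
  4   T   F   F   T   T   F   F   T   F   T   T

5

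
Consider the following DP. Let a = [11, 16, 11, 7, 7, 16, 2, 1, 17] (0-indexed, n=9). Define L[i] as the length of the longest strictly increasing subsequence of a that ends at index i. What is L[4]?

   i    0    1    2    3    4    5    6    7    8
a[i]   11   16   11    7    7   16    2    1   17
L[i]    1    2    1    1    1    2    1    1    3

1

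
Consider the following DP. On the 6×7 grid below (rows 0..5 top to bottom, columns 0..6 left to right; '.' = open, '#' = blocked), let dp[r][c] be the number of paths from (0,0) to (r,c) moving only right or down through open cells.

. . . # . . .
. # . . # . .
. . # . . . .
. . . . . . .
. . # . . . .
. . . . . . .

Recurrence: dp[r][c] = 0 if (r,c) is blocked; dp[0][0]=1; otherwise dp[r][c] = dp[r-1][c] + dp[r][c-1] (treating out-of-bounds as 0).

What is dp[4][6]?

18

r\c   0   1   2   3   4   5   6
  0   1   1   1   0   0   0   0
  1   1   0   1   1   0   0   0
  2   1   1   0   1   1   1   1
  3   1   2   2   3   4   5   6
  4   1   3   0   3   7  12  18
  5   1   4   4   7  14  26  44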